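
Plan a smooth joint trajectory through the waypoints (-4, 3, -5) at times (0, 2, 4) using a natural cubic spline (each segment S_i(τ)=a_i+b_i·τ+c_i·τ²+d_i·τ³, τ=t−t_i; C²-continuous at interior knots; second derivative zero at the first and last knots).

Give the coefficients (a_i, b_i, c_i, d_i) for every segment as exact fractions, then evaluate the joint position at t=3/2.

  seg 0: a=-4 b=43/8 c=0 d=-15/32
  seg 1: a=3 b=-1/4 c=-45/16 d=15/32
S(3/2) = 635/256

Δ: Δ0=7/2, Δ1=-4
row 1: diag=8, rhs=-45; c'=1/4, d'=-45/8
back: M1=-45/8
M: M0=0, M1=-45/8, M2=0
seg 0: a=-4, c=M0/2=0, d=(M1−M0)/(6·2)=-15/32, b=Δ0−h0·(2M0+M1)/6=43/8
seg 1: a=3, c=M1/2=-45/16, d=(M2−M1)/(6·2)=15/32, b=Δ1−h1·(2M1+M2)/6=-1/4
t_q=3/2 → seg 0, τ=3/2; S=-4+43/8·τ+0·τ²+-15/32·τ³=635/256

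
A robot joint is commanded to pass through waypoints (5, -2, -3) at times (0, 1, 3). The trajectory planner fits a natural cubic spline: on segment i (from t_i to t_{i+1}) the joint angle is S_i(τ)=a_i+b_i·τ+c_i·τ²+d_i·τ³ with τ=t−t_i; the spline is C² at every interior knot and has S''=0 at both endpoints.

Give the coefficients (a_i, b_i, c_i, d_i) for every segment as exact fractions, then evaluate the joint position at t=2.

Δ: Δ0=-7, Δ1=-1/2
row 1: diag=6, rhs=39; c'=1/3, d'=13/2
back: M1=13/2
M: M0=0, M1=13/2, M2=0
seg 0: a=5, c=M0/2=0, d=(M1−M0)/(6·1)=13/12, b=Δ0−h0·(2M0+M1)/6=-97/12
seg 1: a=-2, c=M1/2=13/4, d=(M2−M1)/(6·2)=-13/24, b=Δ1−h1·(2M1+M2)/6=-29/6
t_q=2 → seg 1, τ=1; S=-2+-29/6·τ+13/4·τ²+-13/24·τ³=-33/8

  seg 0: a=5 b=-97/12 c=0 d=13/12
  seg 1: a=-2 b=-29/6 c=13/4 d=-13/24
S(2) = -33/8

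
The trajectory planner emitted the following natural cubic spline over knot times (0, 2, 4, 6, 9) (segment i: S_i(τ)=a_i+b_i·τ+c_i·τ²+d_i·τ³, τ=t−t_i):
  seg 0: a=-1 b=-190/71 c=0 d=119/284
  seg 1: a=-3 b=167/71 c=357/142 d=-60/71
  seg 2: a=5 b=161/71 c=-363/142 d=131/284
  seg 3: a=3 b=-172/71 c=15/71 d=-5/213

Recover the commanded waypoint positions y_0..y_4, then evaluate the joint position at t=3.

y_0 = S_0(0) = a_0 = -1
y_1 = S_1(0) = a_1 = -3
y_2 = S_2(0) = a_2 = 5
y_3 = S_3(0) = a_3 = 3
y_4 = S_3(3) = -3
t_q=3 is in segment 1 (τ=1); S_1(τ)=145/142

y_0=-1 y_1=-3 y_2=5 y_3=3 y_4=-3
S(3) = 145/142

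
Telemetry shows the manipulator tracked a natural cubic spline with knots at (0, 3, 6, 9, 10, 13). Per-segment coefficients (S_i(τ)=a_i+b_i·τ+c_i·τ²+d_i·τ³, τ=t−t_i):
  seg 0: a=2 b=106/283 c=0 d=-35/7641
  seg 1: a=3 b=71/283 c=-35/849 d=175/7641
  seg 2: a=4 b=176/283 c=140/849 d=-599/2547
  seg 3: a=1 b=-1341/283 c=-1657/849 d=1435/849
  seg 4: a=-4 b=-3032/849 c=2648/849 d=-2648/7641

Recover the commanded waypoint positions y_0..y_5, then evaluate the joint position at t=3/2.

y_0 = S_0(0) = a_0 = 2
y_1 = S_1(0) = a_1 = 3
y_2 = S_2(0) = a_2 = 4
y_3 = S_3(0) = a_3 = 1
y_4 = S_4(0) = a_4 = -4
y_5 = S_4(3) = 4
t_q=3/2 is in segment 0 (τ=3/2); S_0(τ)=5765/2264

y_0=2 y_1=3 y_2=4 y_3=1 y_4=-4 y_5=4
S(3/2) = 5765/2264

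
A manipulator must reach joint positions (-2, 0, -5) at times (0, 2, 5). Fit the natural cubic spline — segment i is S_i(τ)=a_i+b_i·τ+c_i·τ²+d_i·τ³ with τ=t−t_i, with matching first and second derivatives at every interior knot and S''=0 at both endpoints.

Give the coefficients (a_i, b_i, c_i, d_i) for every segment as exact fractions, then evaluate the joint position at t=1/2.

Δ: Δ0=1, Δ1=-5/3
row 1: diag=10, rhs=-16; c'=3/10, d'=-8/5
back: M1=-8/5
M: M0=0, M1=-8/5, M2=0
seg 0: a=-2, c=M0/2=0, d=(M1−M0)/(6·2)=-2/15, b=Δ0−h0·(2M0+M1)/6=23/15
seg 1: a=0, c=M1/2=-4/5, d=(M2−M1)/(6·3)=4/45, b=Δ1−h1·(2M1+M2)/6=-1/15
t_q=1/2 → seg 0, τ=1/2; S=-2+23/15·τ+0·τ²+-2/15·τ³=-5/4

  seg 0: a=-2 b=23/15 c=0 d=-2/15
  seg 1: a=0 b=-1/15 c=-4/5 d=4/45
S(1/2) = -5/4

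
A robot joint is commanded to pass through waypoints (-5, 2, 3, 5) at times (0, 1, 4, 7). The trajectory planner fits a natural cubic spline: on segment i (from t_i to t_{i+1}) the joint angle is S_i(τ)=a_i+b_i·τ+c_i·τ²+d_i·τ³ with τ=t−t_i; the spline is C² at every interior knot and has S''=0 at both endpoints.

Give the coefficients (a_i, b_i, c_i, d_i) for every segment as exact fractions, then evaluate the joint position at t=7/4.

Δ: Δ0=7, Δ1=1/3, Δ2=2/3
row 1: diag=8, rhs=-40; c'=3/8, d'=-5
row 2: denom=12−3·3/8=87/8; d'=(2−3·-5)/(87/8)=136/87
back: M2=136/87
back: M1=-5−3/8·136/87=-162/29
M: M0=0, M1=-162/29, M2=136/87, M3=0
seg 0: a=-5, c=M0/2=0, d=(M1−M0)/(6·1)=-27/29, b=Δ0−h0·(2M0+M1)/6=230/29
seg 1: a=2, c=M1/2=-81/29, d=(M2−M1)/(6·3)=311/783, b=Δ1−h1·(2M1+M2)/6=149/29
seg 2: a=3, c=M2/2=68/87, d=(M3−M2)/(6·3)=-68/783, b=Δ2−h2·(2M2+M3)/6=-26/29
t_q=7/4 → seg 1, τ=3/4; S=2+149/29·τ+-81/29·τ²+311/783·τ³=8259/1856

  seg 0: a=-5 b=230/29 c=0 d=-27/29
  seg 1: a=2 b=149/29 c=-81/29 d=311/783
  seg 2: a=3 b=-26/29 c=68/87 d=-68/783
S(7/4) = 8259/1856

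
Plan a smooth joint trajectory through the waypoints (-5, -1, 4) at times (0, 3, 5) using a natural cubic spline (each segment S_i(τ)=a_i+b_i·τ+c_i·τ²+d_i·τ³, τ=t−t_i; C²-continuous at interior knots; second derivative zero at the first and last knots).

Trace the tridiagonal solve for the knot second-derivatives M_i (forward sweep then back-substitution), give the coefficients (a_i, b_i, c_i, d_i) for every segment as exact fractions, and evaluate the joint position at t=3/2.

  seg 0: a=-5 b=59/60 c=0 d=7/180
  seg 1: a=-1 b=61/30 c=7/20 d=-7/120
S(3/2) = -543/160

Δ: Δ0=4/3, Δ1=5/2
row 1: diag=10, rhs=7; c'=1/5, d'=7/10
back: M1=7/10
M: M0=0, M1=7/10, M2=0
seg 0: a=-5, c=M0/2=0, d=(M1−M0)/(6·3)=7/180, b=Δ0−h0·(2M0+M1)/6=59/60
seg 1: a=-1, c=M1/2=7/20, d=(M2−M1)/(6·2)=-7/120, b=Δ1−h1·(2M1+M2)/6=61/30
t_q=3/2 → seg 0, τ=3/2; S=-5+59/60·τ+0·τ²+7/180·τ³=-543/160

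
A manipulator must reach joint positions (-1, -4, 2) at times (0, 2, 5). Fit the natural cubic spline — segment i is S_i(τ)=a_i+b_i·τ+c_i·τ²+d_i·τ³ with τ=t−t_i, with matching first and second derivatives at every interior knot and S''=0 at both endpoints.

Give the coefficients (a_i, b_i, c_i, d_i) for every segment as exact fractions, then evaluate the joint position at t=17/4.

  seg 0: a=-1 b=-11/5 c=0 d=7/40
  seg 1: a=-4 b=-1/10 c=21/20 d=-7/60
S(17/4) = -61/256

Δ: Δ0=-3/2, Δ1=2
row 1: diag=10, rhs=21; c'=3/10, d'=21/10
back: M1=21/10
M: M0=0, M1=21/10, M2=0
seg 0: a=-1, c=M0/2=0, d=(M1−M0)/(6·2)=7/40, b=Δ0−h0·(2M0+M1)/6=-11/5
seg 1: a=-4, c=M1/2=21/20, d=(M2−M1)/(6·3)=-7/60, b=Δ1−h1·(2M1+M2)/6=-1/10
t_q=17/4 → seg 1, τ=9/4; S=-4+-1/10·τ+21/20·τ²+-7/60·τ³=-61/256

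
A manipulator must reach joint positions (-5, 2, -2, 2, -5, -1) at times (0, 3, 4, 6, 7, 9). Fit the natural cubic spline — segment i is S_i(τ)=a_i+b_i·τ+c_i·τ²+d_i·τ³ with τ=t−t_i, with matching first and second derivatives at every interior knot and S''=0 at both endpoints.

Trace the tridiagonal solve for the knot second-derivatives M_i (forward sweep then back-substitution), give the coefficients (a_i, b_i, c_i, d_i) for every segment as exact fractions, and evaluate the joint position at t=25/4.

  seg 0: a=-5 b=23797/4359 c=0 d=-1514/4359
  seg 1: a=2 b=-17081/4359 c=-4542/1453 d=13271/4359
  seg 2: a=-2 b=-4520/4359 c=8729/1453 d=-9784/4359
  seg 3: a=2 b=-17180/4359 c=-10839/1453 d=19184/4359
  seg 4: a=-5 b=-24662/4359 c=8345/1453 d=-8345/8718
S(25/4) = 14349/23248

Δ: Δ0=7/3, Δ1=-4, Δ2=2, Δ3=-7, Δ4=2
row 1: diag=8, rhs=-38; c'=1/8, d'=-19/4
row 2: denom=6−1·1/8=47/8; d'=(36−1·-19/4)/(47/8)=326/47
row 3: denom=6−2·16/47=250/47; d'=(-54−2·326/47)/(250/47)=-319/25
row 4: denom=6−1·47/250=1453/250; d'=(54−1·-319/25)/(1453/250)=16690/1453
back: M4=16690/1453
back: M3=-319/25−47/250·16690/1453=-21678/1453
back: M2=326/47−16/47·-21678/1453=17458/1453
back: M1=-19/4−1/8·17458/1453=-9084/1453
M: M0=0, M1=-9084/1453, M2=17458/1453, M3=-21678/1453, M4=16690/1453, M5=0
seg 0: a=-5, c=M0/2=0, d=(M1−M0)/(6·3)=-1514/4359, b=Δ0−h0·(2M0+M1)/6=23797/4359
seg 1: a=2, c=M1/2=-4542/1453, d=(M2−M1)/(6·1)=13271/4359, b=Δ1−h1·(2M1+M2)/6=-17081/4359
seg 2: a=-2, c=M2/2=8729/1453, d=(M3−M2)/(6·2)=-9784/4359, b=Δ2−h2·(2M2+M3)/6=-4520/4359
seg 3: a=2, c=M3/2=-10839/1453, d=(M4−M3)/(6·1)=19184/4359, b=Δ3−h3·(2M3+M4)/6=-17180/4359
seg 4: a=-5, c=M4/2=8345/1453, d=(M5−M4)/(6·2)=-8345/8718, b=Δ4−h4·(2M4+M5)/6=-24662/4359
t_q=25/4 → seg 3, τ=1/4; S=2+-17180/4359·τ+-10839/1453·τ²+19184/4359·τ³=14349/23248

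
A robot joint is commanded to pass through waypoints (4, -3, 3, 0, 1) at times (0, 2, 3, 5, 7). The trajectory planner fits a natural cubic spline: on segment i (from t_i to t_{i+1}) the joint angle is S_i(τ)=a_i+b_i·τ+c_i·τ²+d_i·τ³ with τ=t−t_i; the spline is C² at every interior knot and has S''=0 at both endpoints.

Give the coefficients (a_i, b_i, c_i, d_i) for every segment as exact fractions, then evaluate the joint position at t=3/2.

  seg 0: a=4 b=-465/64 c=0 d=241/256
  seg 1: a=-3 b=129/32 c=723/128 d=-471/128
  seg 2: a=3 b=549/128 c=-345/64 d=639/512
  seg 3: a=0 b=-147/64 c=537/256 d=-179/512
S(3/2) = -7621/2048

Δ: Δ0=-7/2, Δ1=6, Δ2=-3/2, Δ3=1/2
row 1: diag=6, rhs=57; c'=1/6, d'=19/2
row 2: denom=6−1·1/6=35/6; d'=(-45−1·19/2)/(35/6)=-327/35
row 3: denom=8−2·12/35=256/35; d'=(12−2·-327/35)/(256/35)=537/128
back: M3=537/128
back: M2=-327/35−12/35·537/128=-345/32
back: M1=19/2−1/6·-345/32=723/64
M: M0=0, M1=723/64, M2=-345/32, M3=537/128, M4=0
seg 0: a=4, c=M0/2=0, d=(M1−M0)/(6·2)=241/256, b=Δ0−h0·(2M0+M1)/6=-465/64
seg 1: a=-3, c=M1/2=723/128, d=(M2−M1)/(6·1)=-471/128, b=Δ1−h1·(2M1+M2)/6=129/32
seg 2: a=3, c=M2/2=-345/64, d=(M3−M2)/(6·2)=639/512, b=Δ2−h2·(2M2+M3)/6=549/128
seg 3: a=0, c=M3/2=537/256, d=(M4−M3)/(6·2)=-179/512, b=Δ3−h3·(2M3+M4)/6=-147/64
t_q=3/2 → seg 0, τ=3/2; S=4+-465/64·τ+0·τ²+241/256·τ³=-7621/2048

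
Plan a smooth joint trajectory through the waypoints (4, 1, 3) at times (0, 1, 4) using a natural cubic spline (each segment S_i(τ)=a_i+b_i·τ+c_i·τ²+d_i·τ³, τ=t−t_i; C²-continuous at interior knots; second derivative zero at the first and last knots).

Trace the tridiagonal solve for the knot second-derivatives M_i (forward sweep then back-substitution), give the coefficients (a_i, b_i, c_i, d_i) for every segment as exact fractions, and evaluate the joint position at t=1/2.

  seg 0: a=4 b=-83/24 c=0 d=11/24
  seg 1: a=1 b=-25/12 c=11/8 d=-11/72
S(1/2) = 149/64

Δ: Δ0=-3, Δ1=2/3
row 1: diag=8, rhs=22; c'=3/8, d'=11/4
back: M1=11/4
M: M0=0, M1=11/4, M2=0
seg 0: a=4, c=M0/2=0, d=(M1−M0)/(6·1)=11/24, b=Δ0−h0·(2M0+M1)/6=-83/24
seg 1: a=1, c=M1/2=11/8, d=(M2−M1)/(6·3)=-11/72, b=Δ1−h1·(2M1+M2)/6=-25/12
t_q=1/2 → seg 0, τ=1/2; S=4+-83/24·τ+0·τ²+11/24·τ³=149/64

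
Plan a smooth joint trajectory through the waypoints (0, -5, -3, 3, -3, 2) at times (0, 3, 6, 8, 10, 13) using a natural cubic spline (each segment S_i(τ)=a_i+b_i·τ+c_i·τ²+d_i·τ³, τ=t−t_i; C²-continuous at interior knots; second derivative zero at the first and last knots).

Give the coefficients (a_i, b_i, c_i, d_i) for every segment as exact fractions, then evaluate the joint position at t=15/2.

  seg 0: a=0 b=-1288/663 c=0 d=61/1989
  seg 1: a=-5 b=-739/663 c=61/221 d=632/5967
  seg 2: a=-3 b=2255/663 c=815/663 d=-158/221
  seg 3: a=3 b=-173/663 c=-2029/663 d=1121/1326
  seg 4: a=-3 b=-521/221 c=1334/663 d=-1334/5967
S(15/2) = 1085/442

Δ: Δ0=-5/3, Δ1=2/3, Δ2=3, Δ3=-3, Δ4=5/3
row 1: diag=12, rhs=14; c'=1/4, d'=7/6
row 2: denom=10−3·1/4=37/4; d'=(14−3·7/6)/(37/4)=42/37
row 3: denom=8−2·8/37=280/37; d'=(-36−2·42/37)/(280/37)=-177/35
row 4: denom=10−2·37/140=663/70; d'=(28−2·-177/35)/(663/70)=2668/663
back: M4=2668/663
back: M3=-177/35−37/140·2668/663=-4058/663
back: M2=42/37−8/37·-4058/663=1630/663
back: M1=7/6−1/4·1630/663=122/221
M: M0=0, M1=122/221, M2=1630/663, M3=-4058/663, M4=2668/663, M5=0
seg 0: a=0, c=M0/2=0, d=(M1−M0)/(6·3)=61/1989, b=Δ0−h0·(2M0+M1)/6=-1288/663
seg 1: a=-5, c=M1/2=61/221, d=(M2−M1)/(6·3)=632/5967, b=Δ1−h1·(2M1+M2)/6=-739/663
seg 2: a=-3, c=M2/2=815/663, d=(M3−M2)/(6·2)=-158/221, b=Δ2−h2·(2M2+M3)/6=2255/663
seg 3: a=3, c=M3/2=-2029/663, d=(M4−M3)/(6·2)=1121/1326, b=Δ3−h3·(2M3+M4)/6=-173/663
seg 4: a=-3, c=M4/2=1334/663, d=(M5−M4)/(6·3)=-1334/5967, b=Δ4−h4·(2M4+M5)/6=-521/221
t_q=15/2 → seg 2, τ=3/2; S=-3+2255/663·τ+815/663·τ²+-158/221·τ³=1085/442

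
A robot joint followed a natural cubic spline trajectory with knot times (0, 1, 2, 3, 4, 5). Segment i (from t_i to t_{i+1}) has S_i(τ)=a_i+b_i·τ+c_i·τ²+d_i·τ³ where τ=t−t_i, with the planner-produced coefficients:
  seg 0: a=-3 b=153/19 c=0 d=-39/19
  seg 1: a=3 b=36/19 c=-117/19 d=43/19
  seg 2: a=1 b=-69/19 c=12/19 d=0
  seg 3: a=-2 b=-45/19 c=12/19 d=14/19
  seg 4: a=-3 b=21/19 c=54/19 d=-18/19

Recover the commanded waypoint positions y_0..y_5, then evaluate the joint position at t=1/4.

y_0 = S_0(0) = a_0 = -3
y_1 = S_1(0) = a_1 = 3
y_2 = S_2(0) = a_2 = 1
y_3 = S_3(0) = a_3 = -2
y_4 = S_4(0) = a_4 = -3
y_5 = S_4(1) = 0
t_q=1/4 is in segment 0 (τ=1/4); S_0(τ)=-1239/1216

y_0=-3 y_1=3 y_2=1 y_3=-2 y_4=-3 y_5=0
S(1/4) = -1239/1216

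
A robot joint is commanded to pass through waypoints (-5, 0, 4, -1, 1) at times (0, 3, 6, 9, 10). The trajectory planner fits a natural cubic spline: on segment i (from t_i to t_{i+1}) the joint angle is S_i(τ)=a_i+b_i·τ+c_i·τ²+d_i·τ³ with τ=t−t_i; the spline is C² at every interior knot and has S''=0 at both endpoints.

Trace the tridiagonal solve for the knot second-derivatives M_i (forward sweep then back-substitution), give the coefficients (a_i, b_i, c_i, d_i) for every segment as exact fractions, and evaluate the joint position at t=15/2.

Δ: Δ0=5/3, Δ1=4/3, Δ2=-5/3, Δ3=2
row 1: diag=12, rhs=-2; c'=1/4, d'=-1/6
row 2: denom=12−3·1/4=45/4; d'=(-18−3·-1/6)/(45/4)=-14/9
row 3: denom=8−3·4/15=36/5; d'=(22−3·-14/9)/(36/5)=100/27
back: M3=100/27
back: M2=-14/9−4/15·100/27=-206/81
back: M1=-1/6−1/4·-206/81=38/81
M: M0=0, M1=38/81, M2=-206/81, M3=100/27, M4=0
seg 0: a=-5, c=M0/2=0, d=(M1−M0)/(6·3)=19/729, b=Δ0−h0·(2M0+M1)/6=116/81
seg 1: a=0, c=M1/2=19/81, d=(M2−M1)/(6·3)=-122/729, b=Δ1−h1·(2M1+M2)/6=173/81
seg 2: a=4, c=M2/2=-103/81, d=(M3−M2)/(6·3)=253/729, b=Δ2−h2·(2M2+M3)/6=-79/81
seg 3: a=-1, c=M3/2=50/27, d=(M4−M3)/(6·1)=-50/81, b=Δ3−h3·(2M3+M4)/6=62/81
t_q=15/2 → seg 2, τ=3/2; S=4+-79/81·τ+-103/81·τ²+253/729·τ³=61/72

  seg 0: a=-5 b=116/81 c=0 d=19/729
  seg 1: a=0 b=173/81 c=19/81 d=-122/729
  seg 2: a=4 b=-79/81 c=-103/81 d=253/729
  seg 3: a=-1 b=62/81 c=50/27 d=-50/81
S(15/2) = 61/72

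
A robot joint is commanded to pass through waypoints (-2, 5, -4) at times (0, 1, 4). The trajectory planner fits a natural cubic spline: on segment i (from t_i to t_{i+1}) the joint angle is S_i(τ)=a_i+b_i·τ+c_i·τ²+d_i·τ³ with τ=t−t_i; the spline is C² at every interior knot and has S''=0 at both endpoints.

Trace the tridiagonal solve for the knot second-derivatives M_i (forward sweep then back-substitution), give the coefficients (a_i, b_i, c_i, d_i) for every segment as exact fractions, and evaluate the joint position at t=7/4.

Δ: Δ0=7, Δ1=-3
row 1: diag=8, rhs=-60; c'=3/8, d'=-15/2
back: M1=-15/2
M: M0=0, M1=-15/2, M2=0
seg 0: a=-2, c=M0/2=0, d=(M1−M0)/(6·1)=-5/4, b=Δ0−h0·(2M0+M1)/6=33/4
seg 1: a=5, c=M1/2=-15/4, d=(M2−M1)/(6·3)=5/12, b=Δ1−h1·(2M1+M2)/6=9/2
t_q=7/4 → seg 1, τ=3/4; S=5+9/2·τ+-15/4·τ²+5/12·τ³=1649/256

  seg 0: a=-2 b=33/4 c=0 d=-5/4
  seg 1: a=5 b=9/2 c=-15/4 d=5/12
S(7/4) = 1649/256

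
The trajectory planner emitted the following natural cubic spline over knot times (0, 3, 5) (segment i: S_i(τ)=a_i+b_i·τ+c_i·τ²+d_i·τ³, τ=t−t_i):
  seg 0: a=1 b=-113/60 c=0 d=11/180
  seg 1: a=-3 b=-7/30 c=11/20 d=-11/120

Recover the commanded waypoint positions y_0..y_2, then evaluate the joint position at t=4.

y_0 = S_0(0) = a_0 = 1
y_1 = S_1(0) = a_1 = -3
y_2 = S_1(2) = -2
t_q=4 is in segment 1 (τ=1); S_1(τ)=-111/40

y_0=1 y_1=-3 y_2=-2
S(4) = -111/40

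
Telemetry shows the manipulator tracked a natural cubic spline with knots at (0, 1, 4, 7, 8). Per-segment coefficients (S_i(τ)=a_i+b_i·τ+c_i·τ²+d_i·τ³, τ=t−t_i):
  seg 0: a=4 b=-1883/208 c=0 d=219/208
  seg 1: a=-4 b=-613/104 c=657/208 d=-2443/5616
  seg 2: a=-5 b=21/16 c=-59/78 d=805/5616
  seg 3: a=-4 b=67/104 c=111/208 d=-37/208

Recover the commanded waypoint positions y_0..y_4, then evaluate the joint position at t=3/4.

y_0=4 y_1=-4 y_2=-5 y_3=-4 y_4=-3
S(3/4) = -31223/13312

y_0 = S_0(0) = a_0 = 4
y_1 = S_1(0) = a_1 = -4
y_2 = S_2(0) = a_2 = -5
y_3 = S_3(0) = a_3 = -4
y_4 = S_3(1) = -3
t_q=3/4 is in segment 0 (τ=3/4); S_0(τ)=-31223/13312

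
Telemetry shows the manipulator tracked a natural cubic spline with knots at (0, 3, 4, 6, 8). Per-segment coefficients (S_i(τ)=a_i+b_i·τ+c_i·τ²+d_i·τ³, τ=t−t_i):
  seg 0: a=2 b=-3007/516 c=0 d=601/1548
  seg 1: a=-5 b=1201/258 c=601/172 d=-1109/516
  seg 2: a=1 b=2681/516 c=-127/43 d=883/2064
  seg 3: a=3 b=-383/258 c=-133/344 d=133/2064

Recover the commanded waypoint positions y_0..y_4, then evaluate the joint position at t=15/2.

y_0 = S_0(0) = a_0 = 2
y_1 = S_1(0) = a_1 = -5
y_2 = S_2(0) = a_2 = 1
y_3 = S_3(0) = a_3 = 3
y_4 = S_3(2) = -1
t_q=15/2 is in segment 3 (τ=3/2); S_3(τ)=665/5504

y_0=2 y_1=-5 y_2=1 y_3=3 y_4=-1
S(15/2) = 665/5504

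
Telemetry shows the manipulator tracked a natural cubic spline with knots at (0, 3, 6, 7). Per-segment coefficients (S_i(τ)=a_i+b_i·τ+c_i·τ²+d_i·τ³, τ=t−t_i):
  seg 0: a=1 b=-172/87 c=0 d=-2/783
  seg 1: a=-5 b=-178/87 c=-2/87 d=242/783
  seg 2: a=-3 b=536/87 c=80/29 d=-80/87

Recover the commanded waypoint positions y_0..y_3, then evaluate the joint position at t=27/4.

y_0=1 y_1=-5 y_2=-3 y_3=5
S(27/4) = 323/116

y_0 = S_0(0) = a_0 = 1
y_1 = S_1(0) = a_1 = -5
y_2 = S_2(0) = a_2 = -3
y_3 = S_2(1) = 5
t_q=27/4 is in segment 2 (τ=3/4); S_2(τ)=323/116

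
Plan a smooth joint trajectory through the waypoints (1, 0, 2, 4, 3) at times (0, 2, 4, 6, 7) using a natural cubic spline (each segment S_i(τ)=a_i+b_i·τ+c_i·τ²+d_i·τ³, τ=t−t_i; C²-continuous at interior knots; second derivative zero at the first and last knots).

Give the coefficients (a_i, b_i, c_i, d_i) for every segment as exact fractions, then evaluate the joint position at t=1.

Δ: Δ0=-1/2, Δ1=1, Δ2=1, Δ3=-1
row 1: diag=8, rhs=9; c'=1/4, d'=9/8
row 2: denom=8−2·1/4=15/2; d'=(0−2·9/8)/(15/2)=-3/10
row 3: denom=6−2·4/15=82/15; d'=(-12−2·-3/10)/(82/15)=-171/82
back: M3=-171/82
back: M2=-3/10−4/15·-171/82=21/82
back: M1=9/8−1/4·21/82=87/82
M: M0=0, M1=87/82, M2=21/82, M3=-171/82, M4=0
seg 0: a=1, c=M0/2=0, d=(M1−M0)/(6·2)=29/328, b=Δ0−h0·(2M0+M1)/6=-35/41
seg 1: a=0, c=M1/2=87/164, d=(M2−M1)/(6·2)=-11/164, b=Δ1−h1·(2M1+M2)/6=17/82
seg 2: a=2, c=M2/2=21/164, d=(M3−M2)/(6·2)=-8/41, b=Δ2−h2·(2M2+M3)/6=125/82
seg 3: a=4, c=M3/2=-171/164, d=(M4−M3)/(6·1)=57/164, b=Δ3−h3·(2M3+M4)/6=-25/82
t_q=1 → seg 0, τ=1; S=1+-35/41·τ+0·τ²+29/328·τ³=77/328

  seg 0: a=1 b=-35/41 c=0 d=29/328
  seg 1: a=0 b=17/82 c=87/164 d=-11/164
  seg 2: a=2 b=125/82 c=21/164 d=-8/41
  seg 3: a=4 b=-25/82 c=-171/164 d=57/164
S(1) = 77/328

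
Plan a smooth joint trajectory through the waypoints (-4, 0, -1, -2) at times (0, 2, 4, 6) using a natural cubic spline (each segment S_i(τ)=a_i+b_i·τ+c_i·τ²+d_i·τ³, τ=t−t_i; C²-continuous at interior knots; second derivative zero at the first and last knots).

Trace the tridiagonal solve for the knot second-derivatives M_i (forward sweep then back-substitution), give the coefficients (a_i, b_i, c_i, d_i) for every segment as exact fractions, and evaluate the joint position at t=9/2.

Δ: Δ0=2, Δ1=-1/2, Δ2=-1/2
row 1: diag=8, rhs=-15; c'=1/4, d'=-15/8
row 2: denom=8−2·1/4=15/2; d'=(0−2·-15/8)/(15/2)=1/2
back: M2=1/2
back: M1=-15/8−1/4·1/2=-2
M: M0=0, M1=-2, M2=1/2, M3=0
seg 0: a=-4, c=M0/2=0, d=(M1−M0)/(6·2)=-1/6, b=Δ0−h0·(2M0+M1)/6=8/3
seg 1: a=0, c=M1/2=-1, d=(M2−M1)/(6·2)=5/24, b=Δ1−h1·(2M1+M2)/6=2/3
seg 2: a=-1, c=M2/2=1/4, d=(M3−M2)/(6·2)=-1/24, b=Δ2−h2·(2M2+M3)/6=-5/6
t_q=9/2 → seg 2, τ=1/2; S=-1+-5/6·τ+1/4·τ²+-1/24·τ³=-87/64

  seg 0: a=-4 b=8/3 c=0 d=-1/6
  seg 1: a=0 b=2/3 c=-1 d=5/24
  seg 2: a=-1 b=-5/6 c=1/4 d=-1/24
S(9/2) = -87/64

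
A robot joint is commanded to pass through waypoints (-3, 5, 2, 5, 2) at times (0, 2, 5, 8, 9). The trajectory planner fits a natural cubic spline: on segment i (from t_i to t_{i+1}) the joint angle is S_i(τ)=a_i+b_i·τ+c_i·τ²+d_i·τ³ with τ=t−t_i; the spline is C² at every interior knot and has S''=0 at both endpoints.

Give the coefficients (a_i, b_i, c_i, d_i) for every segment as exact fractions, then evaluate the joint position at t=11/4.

Δ: Δ0=4, Δ1=-1, Δ2=1, Δ3=-3
row 1: diag=10, rhs=-30; c'=3/10, d'=-3
row 2: denom=12−3·3/10=111/10; d'=(12−3·-3)/(111/10)=70/37
row 3: denom=8−3·10/37=266/37; d'=(-24−3·70/37)/(266/37)=-549/133
back: M3=-549/133
back: M2=70/37−10/37·-549/133=400/133
back: M1=-3−3/10·400/133=-519/133
M: M0=0, M1=-519/133, M2=400/133, M3=-549/133, M4=0
seg 0: a=-3, c=M0/2=0, d=(M1−M0)/(6·2)=-173/532, b=Δ0−h0·(2M0+M1)/6=705/133
seg 1: a=5, c=M1/2=-519/266, d=(M2−M1)/(6·3)=919/2394, b=Δ1−h1·(2M1+M2)/6=186/133
seg 2: a=2, c=M2/2=200/133, d=(M3−M2)/(6·3)=-949/2394, b=Δ2−h2·(2M2+M3)/6=15/266
seg 3: a=5, c=M3/2=-549/266, d=(M4−M3)/(6·1)=183/266, b=Δ3−h3·(2M3+M4)/6=-216/133
t_q=11/4 → seg 1, τ=3/4; S=5+186/133·τ+-519/266·τ²+919/2394·τ³=87049/17024

  seg 0: a=-3 b=705/133 c=0 d=-173/532
  seg 1: a=5 b=186/133 c=-519/266 d=919/2394
  seg 2: a=2 b=15/266 c=200/133 d=-949/2394
  seg 3: a=5 b=-216/133 c=-549/266 d=183/266
S(11/4) = 87049/17024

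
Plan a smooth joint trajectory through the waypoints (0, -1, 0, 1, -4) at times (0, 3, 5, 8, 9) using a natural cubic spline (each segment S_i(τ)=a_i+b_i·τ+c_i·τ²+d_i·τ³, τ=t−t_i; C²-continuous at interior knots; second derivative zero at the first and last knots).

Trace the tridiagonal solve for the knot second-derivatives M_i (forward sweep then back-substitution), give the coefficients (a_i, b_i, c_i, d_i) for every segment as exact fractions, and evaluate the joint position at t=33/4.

  seg 0: a=0 b=-631/1356 c=0 d=179/12204
  seg 1: a=-1 b=-47/678 c=179/1356 d=69/904
  seg 2: a=0 b=466/339 c=200/339 d=-953/3051
  seg 3: a=1 b=-1193/339 c=-251/113 d=251/339
S(33/4) = -51/7232

Δ: Δ0=-1/3, Δ1=1/2, Δ2=1/3, Δ3=-5
row 1: diag=10, rhs=5; c'=1/5, d'=1/2
row 2: denom=10−2·1/5=48/5; d'=(-1−2·1/2)/(48/5)=-5/24
row 3: denom=8−3·5/16=113/16; d'=(-32−3·-5/24)/(113/16)=-502/113
back: M3=-502/113
back: M2=-5/24−5/16·-502/113=400/339
back: M1=1/2−1/5·400/339=179/678
M: M0=0, M1=179/678, M2=400/339, M3=-502/113, M4=0
seg 0: a=0, c=M0/2=0, d=(M1−M0)/(6·3)=179/12204, b=Δ0−h0·(2M0+M1)/6=-631/1356
seg 1: a=-1, c=M1/2=179/1356, d=(M2−M1)/(6·2)=69/904, b=Δ1−h1·(2M1+M2)/6=-47/678
seg 2: a=0, c=M2/2=200/339, d=(M3−M2)/(6·3)=-953/3051, b=Δ2−h2·(2M2+M3)/6=466/339
seg 3: a=1, c=M3/2=-251/113, d=(M4−M3)/(6·1)=251/339, b=Δ3−h3·(2M3+M4)/6=-1193/339
t_q=33/4 → seg 3, τ=1/4; S=1+-1193/339·τ+-251/113·τ²+251/339·τ³=-51/7232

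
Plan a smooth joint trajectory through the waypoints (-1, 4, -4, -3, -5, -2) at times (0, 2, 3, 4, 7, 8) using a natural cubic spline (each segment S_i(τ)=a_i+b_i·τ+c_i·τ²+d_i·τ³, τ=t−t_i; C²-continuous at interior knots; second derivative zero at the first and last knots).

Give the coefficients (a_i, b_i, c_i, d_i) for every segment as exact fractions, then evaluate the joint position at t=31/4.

  seg 0: a=-1 b=51199/7302 c=0 d=-4118/3651
  seg 1: a=4 b=-47633/7302 c=-8236/1217 d=38633/7302
  seg 2: a=-4 b=-15283/3651 c=22161/2434 d=-28615/7302
  seg 3: a=-3 b=16555/7302 c=-3227/1217 d=12221/21906
  seg 4: a=-5 b=5186/3651 c=5767/2434 d=-5767/7302
S(31/4) = -457219/155776

Δ: Δ0=5/2, Δ1=-8, Δ2=1, Δ3=-2/3, Δ4=3
row 1: diag=6, rhs=-63; c'=1/6, d'=-21/2
row 2: denom=4−1·1/6=23/6; d'=(54−1·-21/2)/(23/6)=387/23
row 3: denom=8−1·6/23=178/23; d'=(-10−1·387/23)/(178/23)=-617/178
row 4: denom=8−3·69/178=1217/178; d'=(22−3·-617/178)/(1217/178)=5767/1217
back: M4=5767/1217
back: M3=-617/178−69/178·5767/1217=-6454/1217
back: M2=387/23−6/23·-6454/1217=22161/1217
back: M1=-21/2−1/6·22161/1217=-16472/1217
M: M0=0, M1=-16472/1217, M2=22161/1217, M3=-6454/1217, M4=5767/1217, M5=0
seg 0: a=-1, c=M0/2=0, d=(M1−M0)/(6·2)=-4118/3651, b=Δ0−h0·(2M0+M1)/6=51199/7302
seg 1: a=4, c=M1/2=-8236/1217, d=(M2−M1)/(6·1)=38633/7302, b=Δ1−h1·(2M1+M2)/6=-47633/7302
seg 2: a=-4, c=M2/2=22161/2434, d=(M3−M2)/(6·1)=-28615/7302, b=Δ2−h2·(2M2+M3)/6=-15283/3651
seg 3: a=-3, c=M3/2=-3227/1217, d=(M4−M3)/(6·3)=12221/21906, b=Δ3−h3·(2M3+M4)/6=16555/7302
seg 4: a=-5, c=M4/2=5767/2434, d=(M5−M4)/(6·1)=-5767/7302, b=Δ4−h4·(2M4+M5)/6=5186/3651
t_q=31/4 → seg 4, τ=3/4; S=-5+5186/3651·τ+5767/2434·τ²+-5767/7302·τ³=-457219/155776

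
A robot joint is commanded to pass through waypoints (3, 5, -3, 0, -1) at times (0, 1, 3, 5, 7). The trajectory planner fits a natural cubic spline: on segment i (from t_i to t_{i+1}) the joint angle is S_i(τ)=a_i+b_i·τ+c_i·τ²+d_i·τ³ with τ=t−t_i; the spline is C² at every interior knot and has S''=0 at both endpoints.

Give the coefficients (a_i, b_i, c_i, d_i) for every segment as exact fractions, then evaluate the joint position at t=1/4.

Δ: Δ0=2, Δ1=-4, Δ2=3/2, Δ3=-1/2
row 1: diag=6, rhs=-36; c'=1/3, d'=-6
row 2: denom=8−2·1/3=22/3; d'=(33−2·-6)/(22/3)=135/22
row 3: denom=8−2·3/11=82/11; d'=(-12−2·135/22)/(82/11)=-267/82
back: M3=-267/82
back: M2=135/22−3/11·-267/82=288/41
back: M1=-6−1/3·288/41=-342/41
M: M0=0, M1=-342/41, M2=288/41, M3=-267/82, M4=0
seg 0: a=3, c=M0/2=0, d=(M1−M0)/(6·1)=-57/41, b=Δ0−h0·(2M0+M1)/6=139/41
seg 1: a=5, c=M1/2=-171/41, d=(M2−M1)/(6·2)=105/82, b=Δ1−h1·(2M1+M2)/6=-32/41
seg 2: a=-3, c=M2/2=144/41, d=(M3−M2)/(6·2)=-281/328, b=Δ2−h2·(2M2+M3)/6=-86/41
seg 3: a=0, c=M3/2=-267/164, d=(M4−M3)/(6·2)=89/328, b=Δ3−h3·(2M3+M4)/6=137/82
t_q=1/4 → seg 0, τ=1/4; S=3+139/41·τ+0·τ²+-57/41·τ³=10039/2624

  seg 0: a=3 b=139/41 c=0 d=-57/41
  seg 1: a=5 b=-32/41 c=-171/41 d=105/82
  seg 2: a=-3 b=-86/41 c=144/41 d=-281/328
  seg 3: a=0 b=137/82 c=-267/164 d=89/328
S(1/4) = 10039/2624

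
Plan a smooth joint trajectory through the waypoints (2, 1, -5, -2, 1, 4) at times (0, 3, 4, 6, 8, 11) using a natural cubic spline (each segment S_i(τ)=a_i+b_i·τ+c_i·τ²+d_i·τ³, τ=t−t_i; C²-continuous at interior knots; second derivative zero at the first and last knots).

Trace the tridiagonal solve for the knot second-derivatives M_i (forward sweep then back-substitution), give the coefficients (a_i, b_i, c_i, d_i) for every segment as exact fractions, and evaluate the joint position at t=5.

  seg 0: a=2 b=641/271 c=0 d=-2194/7317
  seg 1: a=1 b=-1553/271 c=-2194/813 d=1975/813
  seg 2: a=-5 b=-3122/813 c=3731/813 d=-6241/6504
  seg 3: a=-2 b=1627/542 c=-3799/3252 d=1357/6504
  seg 4: a=1 b=677/813 c=68/813 d=-68/7317
S(5) = -33889/6504

Δ: Δ0=-1/3, Δ1=-6, Δ2=3/2, Δ3=3/2, Δ4=1
row 1: diag=8, rhs=-34; c'=1/8, d'=-17/4
row 2: denom=6−1·1/8=47/8; d'=(45−1·-17/4)/(47/8)=394/47
row 3: denom=8−2·16/47=344/47; d'=(0−2·394/47)/(344/47)=-197/86
row 4: denom=10−2·47/172=813/86; d'=(-3−2·-197/86)/(813/86)=136/813
back: M4=136/813
back: M3=-197/86−47/172·136/813=-3799/1626
back: M2=394/47−16/47·-3799/1626=7462/813
back: M1=-17/4−1/8·7462/813=-4388/813
M: M0=0, M1=-4388/813, M2=7462/813, M3=-3799/1626, M4=136/813, M5=0
seg 0: a=2, c=M0/2=0, d=(M1−M0)/(6·3)=-2194/7317, b=Δ0−h0·(2M0+M1)/6=641/271
seg 1: a=1, c=M1/2=-2194/813, d=(M2−M1)/(6·1)=1975/813, b=Δ1−h1·(2M1+M2)/6=-1553/271
seg 2: a=-5, c=M2/2=3731/813, d=(M3−M2)/(6·2)=-6241/6504, b=Δ2−h2·(2M2+M3)/6=-3122/813
seg 3: a=-2, c=M3/2=-3799/3252, d=(M4−M3)/(6·2)=1357/6504, b=Δ3−h3·(2M3+M4)/6=1627/542
seg 4: a=1, c=M4/2=68/813, d=(M5−M4)/(6·3)=-68/7317, b=Δ4−h4·(2M4+M5)/6=677/813
t_q=5 → seg 2, τ=1; S=-5+-3122/813·τ+3731/813·τ²+-6241/6504·τ³=-33889/6504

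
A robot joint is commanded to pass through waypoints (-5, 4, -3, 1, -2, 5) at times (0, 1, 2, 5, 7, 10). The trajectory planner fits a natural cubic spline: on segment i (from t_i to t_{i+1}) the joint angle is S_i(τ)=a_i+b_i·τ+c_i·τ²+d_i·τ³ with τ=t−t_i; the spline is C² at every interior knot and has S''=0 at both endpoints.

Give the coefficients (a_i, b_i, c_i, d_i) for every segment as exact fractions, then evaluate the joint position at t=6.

Δ: Δ0=9, Δ1=-7, Δ2=4/3, Δ3=-3/2, Δ4=7/3
row 1: diag=4, rhs=-96; c'=1/4, d'=-24
row 2: denom=8−1·1/4=31/4; d'=(50−1·-24)/(31/4)=296/31
row 3: denom=10−3·12/31=274/31; d'=(-17−3·296/31)/(274/31)=-1415/274
row 4: denom=10−2·31/137=1308/137; d'=(23−2·-1415/274)/(1308/137)=761/218
back: M4=761/218
back: M3=-1415/274−31/137·761/218=-649/109
back: M2=296/31−12/31·-649/109=1292/109
back: M1=-24−1/4·1292/109=-2939/109
M: M0=0, M1=-2939/109, M2=1292/109, M3=-649/109, M4=761/218, M5=0
seg 0: a=-5, c=M0/2=0, d=(M1−M0)/(6·1)=-2939/654, b=Δ0−h0·(2M0+M1)/6=8825/654
seg 1: a=4, c=M1/2=-2939/218, d=(M2−M1)/(6·1)=4231/654, b=Δ1−h1·(2M1+M2)/6=4/327
seg 2: a=-3, c=M2/2=646/109, d=(M3−M2)/(6·3)=-647/654, b=Δ2−h2·(2M2+M3)/6=-4933/654
seg 3: a=1, c=M3/2=-649/218, d=(M4−M3)/(6·2)=2059/2616, b=Δ3−h3·(2M3+M4)/6=427/327
seg 4: a=-2, c=M4/2=761/436, d=(M5−M4)/(6·3)=-761/3924, b=Δ4−h4·(2M4+M5)/6=-757/654
t_q=6 → seg 3, τ=1; S=1+427/327·τ+-649/218·τ²+2059/2616·τ³=101/872

  seg 0: a=-5 b=8825/654 c=0 d=-2939/654
  seg 1: a=4 b=4/327 c=-2939/218 d=4231/654
  seg 2: a=-3 b=-4933/654 c=646/109 d=-647/654
  seg 3: a=1 b=427/327 c=-649/218 d=2059/2616
  seg 4: a=-2 b=-757/654 c=761/436 d=-761/3924
S(6) = 101/872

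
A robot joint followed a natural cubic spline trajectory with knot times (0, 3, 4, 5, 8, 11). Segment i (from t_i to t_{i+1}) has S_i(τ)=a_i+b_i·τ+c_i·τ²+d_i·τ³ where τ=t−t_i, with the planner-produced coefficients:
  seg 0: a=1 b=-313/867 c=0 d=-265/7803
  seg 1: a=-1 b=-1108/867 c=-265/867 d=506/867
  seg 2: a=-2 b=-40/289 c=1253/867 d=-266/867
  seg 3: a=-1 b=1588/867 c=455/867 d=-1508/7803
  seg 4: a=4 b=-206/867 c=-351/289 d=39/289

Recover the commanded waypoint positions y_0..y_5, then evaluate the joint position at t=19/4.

y_0 = S_0(0) = a_0 = 1
y_1 = S_1(0) = a_1 = -1
y_2 = S_2(0) = a_2 = -2
y_3 = S_3(0) = a_3 = -1
y_4 = S_4(0) = a_4 = 4
y_5 = S_4(3) = -4
t_q=19/4 is in segment 2 (τ=3/4); S_2(τ)=-13135/9248

y_0=1 y_1=-1 y_2=-2 y_3=-1 y_4=4 y_5=-4
S(19/4) = -13135/9248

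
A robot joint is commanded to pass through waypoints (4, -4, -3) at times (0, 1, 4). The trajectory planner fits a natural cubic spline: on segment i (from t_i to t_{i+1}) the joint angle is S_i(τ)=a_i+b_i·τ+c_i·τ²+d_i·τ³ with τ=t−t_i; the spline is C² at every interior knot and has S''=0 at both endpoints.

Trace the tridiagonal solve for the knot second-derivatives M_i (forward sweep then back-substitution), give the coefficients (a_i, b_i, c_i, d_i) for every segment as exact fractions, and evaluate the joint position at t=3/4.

  seg 0: a=4 b=-217/24 c=0 d=25/24
  seg 1: a=-4 b=-71/12 c=25/8 d=-25/72
S(3/4) = -1199/512

Δ: Δ0=-8, Δ1=1/3
row 1: diag=8, rhs=50; c'=3/8, d'=25/4
back: M1=25/4
M: M0=0, M1=25/4, M2=0
seg 0: a=4, c=M0/2=0, d=(M1−M0)/(6·1)=25/24, b=Δ0−h0·(2M0+M1)/6=-217/24
seg 1: a=-4, c=M1/2=25/8, d=(M2−M1)/(6·3)=-25/72, b=Δ1−h1·(2M1+M2)/6=-71/12
t_q=3/4 → seg 0, τ=3/4; S=4+-217/24·τ+0·τ²+25/24·τ³=-1199/512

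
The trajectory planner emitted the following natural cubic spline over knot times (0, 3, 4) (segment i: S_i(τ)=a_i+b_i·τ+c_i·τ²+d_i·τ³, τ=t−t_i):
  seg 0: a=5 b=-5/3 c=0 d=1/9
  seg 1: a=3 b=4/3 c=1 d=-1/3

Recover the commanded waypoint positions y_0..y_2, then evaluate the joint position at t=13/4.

y_0=5 y_1=3 y_2=5
S(13/4) = 217/64

y_0 = S_0(0) = a_0 = 5
y_1 = S_1(0) = a_1 = 3
y_2 = S_1(1) = 5
t_q=13/4 is in segment 1 (τ=1/4); S_1(τ)=217/64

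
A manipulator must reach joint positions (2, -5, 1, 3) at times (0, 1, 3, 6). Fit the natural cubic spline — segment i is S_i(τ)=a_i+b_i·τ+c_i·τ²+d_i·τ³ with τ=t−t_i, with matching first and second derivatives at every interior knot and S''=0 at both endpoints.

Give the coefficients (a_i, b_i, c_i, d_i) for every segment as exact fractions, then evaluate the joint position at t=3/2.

Δ: Δ0=-7, Δ1=3, Δ2=2/3
row 1: diag=6, rhs=60; c'=1/3, d'=10
row 2: denom=10−2·1/3=28/3; d'=(-14−2·10)/(28/3)=-51/14
back: M2=-51/14
back: M1=10−1/3·-51/14=157/14
M: M0=0, M1=157/14, M2=-51/14, M3=0
seg 0: a=2, c=M0/2=0, d=(M1−M0)/(6·1)=157/84, b=Δ0−h0·(2M0+M1)/6=-745/84
seg 1: a=-5, c=M1/2=157/28, d=(M2−M1)/(6·2)=-26/21, b=Δ1−h1·(2M1+M2)/6=-137/42
seg 2: a=1, c=M2/2=-51/28, d=(M3−M2)/(6·3)=17/84, b=Δ2−h2·(2M2+M3)/6=181/42
t_q=3/2 → seg 1, τ=1/2; S=-5+-137/42·τ+157/28·τ²+-26/21·τ³=-603/112

  seg 0: a=2 b=-745/84 c=0 d=157/84
  seg 1: a=-5 b=-137/42 c=157/28 d=-26/21
  seg 2: a=1 b=181/42 c=-51/28 d=17/84
S(3/2) = -603/112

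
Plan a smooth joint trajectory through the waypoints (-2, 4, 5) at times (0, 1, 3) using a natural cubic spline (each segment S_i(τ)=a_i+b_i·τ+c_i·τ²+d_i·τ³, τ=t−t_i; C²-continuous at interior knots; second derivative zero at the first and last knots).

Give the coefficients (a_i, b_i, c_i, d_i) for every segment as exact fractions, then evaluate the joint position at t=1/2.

  seg 0: a=-2 b=83/12 c=0 d=-11/12
  seg 1: a=4 b=25/6 c=-11/4 d=11/24
S(1/2) = 43/32

Δ: Δ0=6, Δ1=1/2
row 1: diag=6, rhs=-33; c'=1/3, d'=-11/2
back: M1=-11/2
M: M0=0, M1=-11/2, M2=0
seg 0: a=-2, c=M0/2=0, d=(M1−M0)/(6·1)=-11/12, b=Δ0−h0·(2M0+M1)/6=83/12
seg 1: a=4, c=M1/2=-11/4, d=(M2−M1)/(6·2)=11/24, b=Δ1−h1·(2M1+M2)/6=25/6
t_q=1/2 → seg 0, τ=1/2; S=-2+83/12·τ+0·τ²+-11/12·τ³=43/32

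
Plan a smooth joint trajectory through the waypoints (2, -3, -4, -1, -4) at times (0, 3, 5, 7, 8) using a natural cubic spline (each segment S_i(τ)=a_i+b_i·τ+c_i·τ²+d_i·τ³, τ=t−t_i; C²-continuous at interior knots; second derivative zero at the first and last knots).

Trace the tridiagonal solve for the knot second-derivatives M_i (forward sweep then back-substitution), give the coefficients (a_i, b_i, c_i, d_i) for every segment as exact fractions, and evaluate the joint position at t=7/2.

Δ: Δ0=-5/3, Δ1=-1/2, Δ2=3/2, Δ3=-3
row 1: diag=10, rhs=7; c'=1/5, d'=7/10
row 2: denom=8−2·1/5=38/5; d'=(12−2·7/10)/(38/5)=53/38
row 3: denom=6−2·5/19=104/19; d'=(-27−2·53/38)/(104/19)=-283/52
back: M3=-283/52
back: M2=53/38−5/19·-283/52=147/52
back: M1=7/10−1/5·147/52=7/52
M: M0=0, M1=7/52, M2=147/52, M3=-283/52, M4=0
seg 0: a=2, c=M0/2=0, d=(M1−M0)/(6·3)=7/936, b=Δ0−h0·(2M0+M1)/6=-541/312
seg 1: a=-3, c=M1/2=7/104, d=(M2−M1)/(6·2)=35/156, b=Δ1−h1·(2M1+M2)/6=-239/156
seg 2: a=-4, c=M2/2=147/104, d=(M3−M2)/(6·2)=-215/312, b=Δ2−h2·(2M2+M3)/6=223/156
seg 3: a=-1, c=M3/2=-283/104, d=(M4−M3)/(6·1)=283/312, b=Δ3−h3·(2M3+M4)/6=-185/156
t_q=7/2 → seg 1, τ=1/2; S=-3+-239/156·τ+7/104·τ²+35/156·τ³=-387/104

  seg 0: a=2 b=-541/312 c=0 d=7/936
  seg 1: a=-3 b=-239/156 c=7/104 d=35/156
  seg 2: a=-4 b=223/156 c=147/104 d=-215/312
  seg 3: a=-1 b=-185/156 c=-283/104 d=283/312
S(7/2) = -387/104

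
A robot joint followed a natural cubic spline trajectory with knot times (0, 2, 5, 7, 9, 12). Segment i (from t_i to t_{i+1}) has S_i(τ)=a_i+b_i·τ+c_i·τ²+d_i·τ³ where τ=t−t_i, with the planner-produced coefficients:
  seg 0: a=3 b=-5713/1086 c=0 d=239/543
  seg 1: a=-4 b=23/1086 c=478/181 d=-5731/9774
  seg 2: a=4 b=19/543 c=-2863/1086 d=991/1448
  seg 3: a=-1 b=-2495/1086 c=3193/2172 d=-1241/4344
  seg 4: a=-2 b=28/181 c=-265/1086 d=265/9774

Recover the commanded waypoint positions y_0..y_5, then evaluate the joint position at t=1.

y_0 = S_0(0) = a_0 = 3
y_1 = S_1(0) = a_1 = -4
y_2 = S_2(0) = a_2 = 4
y_3 = S_3(0) = a_3 = -1
y_4 = S_4(0) = a_4 = -2
y_5 = S_4(3) = -3
t_q=1 is in segment 0 (τ=1); S_0(τ)=-659/362

y_0=3 y_1=-4 y_2=4 y_3=-1 y_4=-2 y_5=-3
S(1) = -659/362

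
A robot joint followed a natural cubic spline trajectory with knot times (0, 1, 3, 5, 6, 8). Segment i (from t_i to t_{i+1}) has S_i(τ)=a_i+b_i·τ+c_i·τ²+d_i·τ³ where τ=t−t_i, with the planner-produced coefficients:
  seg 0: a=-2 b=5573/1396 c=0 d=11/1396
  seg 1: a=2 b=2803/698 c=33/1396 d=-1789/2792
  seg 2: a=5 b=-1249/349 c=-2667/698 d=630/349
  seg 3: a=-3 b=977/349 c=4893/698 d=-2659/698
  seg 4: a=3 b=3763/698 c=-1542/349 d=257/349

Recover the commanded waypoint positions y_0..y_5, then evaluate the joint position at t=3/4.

y_0=-2 y_1=2 y_2=5 y_3=-3 y_4=3 y_5=2
S(3/4) = 89113/89344

y_0 = S_0(0) = a_0 = -2
y_1 = S_1(0) = a_1 = 2
y_2 = S_2(0) = a_2 = 5
y_3 = S_3(0) = a_3 = -3
y_4 = S_4(0) = a_4 = 3
y_5 = S_4(2) = 2
t_q=3/4 is in segment 0 (τ=3/4); S_0(τ)=89113/89344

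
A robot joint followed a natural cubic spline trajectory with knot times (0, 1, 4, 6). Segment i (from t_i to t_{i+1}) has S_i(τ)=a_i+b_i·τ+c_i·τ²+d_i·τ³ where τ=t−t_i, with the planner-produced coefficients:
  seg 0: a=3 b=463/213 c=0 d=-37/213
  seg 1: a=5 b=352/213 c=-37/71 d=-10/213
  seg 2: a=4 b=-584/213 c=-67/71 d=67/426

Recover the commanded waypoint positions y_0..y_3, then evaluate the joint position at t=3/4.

y_0=3 y_1=5 y_2=4 y_3=-4
S(3/4) = 20707/4544

y_0 = S_0(0) = a_0 = 3
y_1 = S_1(0) = a_1 = 5
y_2 = S_2(0) = a_2 = 4
y_3 = S_2(2) = -4
t_q=3/4 is in segment 0 (τ=3/4); S_0(τ)=20707/4544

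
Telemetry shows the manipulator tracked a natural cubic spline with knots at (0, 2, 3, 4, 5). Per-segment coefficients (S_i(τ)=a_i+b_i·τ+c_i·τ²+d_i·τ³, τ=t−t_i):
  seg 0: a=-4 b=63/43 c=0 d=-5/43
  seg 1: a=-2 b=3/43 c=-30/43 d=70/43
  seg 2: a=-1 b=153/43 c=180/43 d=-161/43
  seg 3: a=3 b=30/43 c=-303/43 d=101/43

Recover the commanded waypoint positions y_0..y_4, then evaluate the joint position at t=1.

y_0=-4 y_1=-2 y_2=-1 y_3=3 y_4=-1
S(1) = -114/43

y_0 = S_0(0) = a_0 = -4
y_1 = S_1(0) = a_1 = -2
y_2 = S_2(0) = a_2 = -1
y_3 = S_3(0) = a_3 = 3
y_4 = S_3(1) = -1
t_q=1 is in segment 0 (τ=1); S_0(τ)=-114/43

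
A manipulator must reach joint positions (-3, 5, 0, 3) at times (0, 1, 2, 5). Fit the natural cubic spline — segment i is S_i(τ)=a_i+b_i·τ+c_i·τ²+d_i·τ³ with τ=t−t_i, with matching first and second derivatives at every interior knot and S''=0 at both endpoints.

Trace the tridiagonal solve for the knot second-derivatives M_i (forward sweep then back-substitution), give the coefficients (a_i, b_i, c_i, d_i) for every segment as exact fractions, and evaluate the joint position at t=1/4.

  seg 0: a=-3 b=358/31 c=0 d=-110/31
  seg 1: a=5 b=28/31 c=-330/31 d=147/31
  seg 2: a=0 b=-191/31 c=111/31 d=-37/93
S(1/4) = -167/992

Δ: Δ0=8, Δ1=-5, Δ2=1
row 1: diag=4, rhs=-78; c'=1/4, d'=-39/2
row 2: denom=8−1·1/4=31/4; d'=(36−1·-39/2)/(31/4)=222/31
back: M2=222/31
back: M1=-39/2−1/4·222/31=-660/31
M: M0=0, M1=-660/31, M2=222/31, M3=0
seg 0: a=-3, c=M0/2=0, d=(M1−M0)/(6·1)=-110/31, b=Δ0−h0·(2M0+M1)/6=358/31
seg 1: a=5, c=M1/2=-330/31, d=(M2−M1)/(6·1)=147/31, b=Δ1−h1·(2M1+M2)/6=28/31
seg 2: a=0, c=M2/2=111/31, d=(M3−M2)/(6·3)=-37/93, b=Δ2−h2·(2M2+M3)/6=-191/31
t_q=1/4 → seg 0, τ=1/4; S=-3+358/31·τ+0·τ²+-110/31·τ³=-167/992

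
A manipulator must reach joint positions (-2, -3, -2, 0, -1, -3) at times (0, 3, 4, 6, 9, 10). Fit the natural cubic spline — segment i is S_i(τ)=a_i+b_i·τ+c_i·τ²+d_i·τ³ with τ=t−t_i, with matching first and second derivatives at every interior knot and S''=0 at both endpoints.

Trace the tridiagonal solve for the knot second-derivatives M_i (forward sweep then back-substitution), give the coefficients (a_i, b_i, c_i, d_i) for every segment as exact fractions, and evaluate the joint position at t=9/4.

Δ: Δ0=-1/3, Δ1=1, Δ2=1, Δ3=-1/3, Δ4=-2
row 1: diag=8, rhs=8; c'=1/8, d'=1
row 2: denom=6−1·1/8=47/8; d'=(0−1·1)/(47/8)=-8/47
row 3: denom=10−2·16/47=438/47; d'=(-8−2·-8/47)/(438/47)=-60/73
row 4: denom=8−3·47/146=1027/146; d'=(-10−3·-60/73)/(1027/146)=-1100/1027
back: M4=-1100/1027
back: M3=-60/73−47/146·-1100/1027=-490/1027
back: M2=-8/47−16/47·-490/1027=-8/1027
back: M1=1−1/8·-8/1027=1028/1027
M: M0=0, M1=1028/1027, M2=-8/1027, M3=-490/1027, M4=-1100/1027, M5=0
seg 0: a=-2, c=M0/2=0, d=(M1−M0)/(6·3)=514/9243, b=Δ0−h0·(2M0+M1)/6=-2569/3081
seg 1: a=-3, c=M1/2=514/1027, d=(M2−M1)/(6·1)=-518/3081, b=Δ1−h1·(2M1+M2)/6=2057/3081
seg 2: a=-2, c=M2/2=-4/1027, d=(M3−M2)/(6·2)=-241/6162, b=Δ2−h2·(2M2+M3)/6=3587/3081
seg 3: a=0, c=M3/2=-245/1027, d=(M4−M3)/(6·3)=-305/9243, b=Δ3−h3·(2M3+M4)/6=161/237
seg 4: a=-1, c=M4/2=-550/1027, d=(M5−M4)/(6·1)=550/3081, b=Δ4−h4·(2M4+M5)/6=-5062/3081
t_q=9/4 → seg 0, τ=9/4; S=-2+-2569/3081·τ+0·τ²+514/9243·τ³=-106567/32864

  seg 0: a=-2 b=-2569/3081 c=0 d=514/9243
  seg 1: a=-3 b=2057/3081 c=514/1027 d=-518/3081
  seg 2: a=-2 b=3587/3081 c=-4/1027 d=-241/6162
  seg 3: a=0 b=161/237 c=-245/1027 d=-305/9243
  seg 4: a=-1 b=-5062/3081 c=-550/1027 d=550/3081
S(9/4) = -106567/32864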